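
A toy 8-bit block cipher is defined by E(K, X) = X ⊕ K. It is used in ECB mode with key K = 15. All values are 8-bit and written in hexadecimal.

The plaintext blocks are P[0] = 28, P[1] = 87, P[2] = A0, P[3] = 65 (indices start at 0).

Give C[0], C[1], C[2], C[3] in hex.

ECB encryption: C_i = E(K, P_i).
C[0]: E(K, 28) = 3D.
C[1]: E(K, 87) = 92.
C[2]: E(K, A0) = B5.
C[3]: E(K, 65) = 70.

C[0] = 3D, C[1] = 92, C[2] = B5, C[3] = 70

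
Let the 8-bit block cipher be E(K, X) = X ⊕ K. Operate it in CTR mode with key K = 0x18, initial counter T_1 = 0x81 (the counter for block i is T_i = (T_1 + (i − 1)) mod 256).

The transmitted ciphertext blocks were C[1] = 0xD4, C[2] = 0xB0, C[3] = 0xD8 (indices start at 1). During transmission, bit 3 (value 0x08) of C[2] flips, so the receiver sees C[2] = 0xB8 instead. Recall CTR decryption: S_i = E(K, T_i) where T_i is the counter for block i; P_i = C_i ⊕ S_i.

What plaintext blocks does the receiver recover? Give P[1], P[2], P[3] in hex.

P[1] = 0x4D, P[2] = 0x22, P[3] = 0x43

Only C[2] changed, to 0xB8. In CTR, a change in C_i flips the same bit in P_i only; the keystream is unaffected. Decrypting the received ciphertext:
P[1]: T = 0x81, S = E(K, T) = 0x99; 0xD4 ⊕ 0x99 = 0x4D.
P[2]: T = 0x82, S = E(K, T) = 0x9A; 0xB8 ⊕ 0x9A = 0x22.
P[3]: T = 0x83, S = E(K, T) = 0x9B; 0xD8 ⊕ 0x9B = 0x43.
Blocks that differ from the original plaintext: P[2].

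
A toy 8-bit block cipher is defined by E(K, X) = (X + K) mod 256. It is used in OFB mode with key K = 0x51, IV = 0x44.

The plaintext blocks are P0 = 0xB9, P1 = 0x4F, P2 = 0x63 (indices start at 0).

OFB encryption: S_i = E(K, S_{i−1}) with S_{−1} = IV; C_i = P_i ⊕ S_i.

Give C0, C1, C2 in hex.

C0 = 0x2C, C1 = 0xA9, C2 = 0x54

C0: S = E(K, 0x44) = 0x95; 0xB9 ⊕ 0x95 = 0x2C.
C1: S = E(K, 0x95) = 0xE6; 0x4F ⊕ 0xE6 = 0xA9.
C2: S = E(K, 0xE6) = 0x37; 0x63 ⊕ 0x37 = 0x54.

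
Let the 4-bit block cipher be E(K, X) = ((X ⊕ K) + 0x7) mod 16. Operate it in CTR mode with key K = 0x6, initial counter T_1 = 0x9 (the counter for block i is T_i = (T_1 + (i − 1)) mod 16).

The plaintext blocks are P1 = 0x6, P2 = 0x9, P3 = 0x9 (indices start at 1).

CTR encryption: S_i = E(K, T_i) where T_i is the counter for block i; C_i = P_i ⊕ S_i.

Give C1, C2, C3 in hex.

C1: T = 0x9, S = E(K, T) = 0x6; 0x6 ⊕ 0x6 = 0x0.
C2: T = 0xA, S = E(K, T) = 0x3; 0x9 ⊕ 0x3 = 0xA.
C3: T = 0xB, S = E(K, T) = 0x4; 0x9 ⊕ 0x4 = 0xD.

C1 = 0x0, C2 = 0xA, C3 = 0xD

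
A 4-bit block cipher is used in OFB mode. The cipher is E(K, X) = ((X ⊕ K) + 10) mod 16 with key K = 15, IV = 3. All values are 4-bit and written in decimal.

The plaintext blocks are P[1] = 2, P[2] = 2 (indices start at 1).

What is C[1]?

OFB encryption: S_i = E(K, S_{i−1}) with S_{0} = IV; C_i = P_i ⊕ S_i.
C[1]: S = E(K, 3) = 6; 2 ⊕ 6 = 4.

C[1] = 4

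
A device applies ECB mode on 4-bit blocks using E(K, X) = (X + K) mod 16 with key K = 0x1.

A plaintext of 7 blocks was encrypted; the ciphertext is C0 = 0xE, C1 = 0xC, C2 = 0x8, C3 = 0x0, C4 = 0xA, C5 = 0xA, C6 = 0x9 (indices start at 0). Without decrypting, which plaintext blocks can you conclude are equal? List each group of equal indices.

ECB encrypts each block independently with the same key, so equal ciphertext blocks imply equal plaintext blocks.
C4 = C5 = 0xA, so P4 = P5.

P4 = P5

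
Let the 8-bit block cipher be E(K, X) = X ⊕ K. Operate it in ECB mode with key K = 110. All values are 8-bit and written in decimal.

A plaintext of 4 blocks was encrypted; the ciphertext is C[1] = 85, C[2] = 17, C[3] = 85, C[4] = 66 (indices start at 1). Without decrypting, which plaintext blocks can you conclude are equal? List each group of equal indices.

P[1] = P[3]

ECB encrypts each block independently with the same key, so equal ciphertext blocks imply equal plaintext blocks.
C[1] = C[3] = 85, so P[1] = P[3].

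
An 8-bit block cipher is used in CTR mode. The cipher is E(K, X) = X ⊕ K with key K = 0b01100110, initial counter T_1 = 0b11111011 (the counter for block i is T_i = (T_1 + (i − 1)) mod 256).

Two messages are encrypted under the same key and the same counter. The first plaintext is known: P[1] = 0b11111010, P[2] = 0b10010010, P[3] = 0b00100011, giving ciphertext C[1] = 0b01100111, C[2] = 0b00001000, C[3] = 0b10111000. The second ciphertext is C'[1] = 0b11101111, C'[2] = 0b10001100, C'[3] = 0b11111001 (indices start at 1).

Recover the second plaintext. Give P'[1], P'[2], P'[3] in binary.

P'[1] = 0b01110010, P'[2] = 0b00010110, P'[3] = 0b01100010

In CTR with a reused counter, both messages share the same keystream S_i, so C_i ⊕ C'_i = P_i ⊕ P'_i and thus P'_i = P_i ⊕ C_i ⊕ C'_i.
P'[1]: 0b11111010 ⊕ 0b01100111 ⊕ 0b11101111 = 0b01110010.
P'[2]: 0b10010010 ⊕ 0b00001000 ⊕ 0b10001100 = 0b00010110.
P'[3]: 0b00100011 ⊕ 0b10111000 ⊕ 0b11111001 = 0b01100010.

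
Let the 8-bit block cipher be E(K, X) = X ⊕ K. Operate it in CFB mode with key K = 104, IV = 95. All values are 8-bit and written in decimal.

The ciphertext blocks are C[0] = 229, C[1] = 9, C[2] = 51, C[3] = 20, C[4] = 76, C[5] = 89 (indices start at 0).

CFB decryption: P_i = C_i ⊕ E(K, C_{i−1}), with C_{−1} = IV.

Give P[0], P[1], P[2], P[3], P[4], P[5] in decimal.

P[0] = 210, P[1] = 132, P[2] = 82, P[3] = 79, P[4] = 48, P[5] = 125

P[0]: E(K, 95) = 55; 229 ⊕ 55 = 210.
P[1]: E(K, 229) = 141; 9 ⊕ 141 = 132.
P[2]: E(K, 9) = 97; 51 ⊕ 97 = 82.
P[3]: E(K, 51) = 91; 20 ⊕ 91 = 79.
P[4]: E(K, 20) = 124; 76 ⊕ 124 = 48.
P[5]: E(K, 76) = 36; 89 ⊕ 36 = 125.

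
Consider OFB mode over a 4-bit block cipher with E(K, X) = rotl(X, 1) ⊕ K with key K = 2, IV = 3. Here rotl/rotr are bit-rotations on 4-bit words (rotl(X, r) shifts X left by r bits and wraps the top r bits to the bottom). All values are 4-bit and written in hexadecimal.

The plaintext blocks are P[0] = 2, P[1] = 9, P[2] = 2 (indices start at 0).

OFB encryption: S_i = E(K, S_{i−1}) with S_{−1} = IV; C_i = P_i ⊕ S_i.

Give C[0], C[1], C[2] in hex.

C[0] = 6, C[1] = 3, C[2] = 5

C[0]: S = E(K, 3) = 4; 2 ⊕ 4 = 6.
C[1]: S = E(K, 4) = A; 9 ⊕ A = 3.
C[2]: S = E(K, A) = 7; 2 ⊕ 7 = 5.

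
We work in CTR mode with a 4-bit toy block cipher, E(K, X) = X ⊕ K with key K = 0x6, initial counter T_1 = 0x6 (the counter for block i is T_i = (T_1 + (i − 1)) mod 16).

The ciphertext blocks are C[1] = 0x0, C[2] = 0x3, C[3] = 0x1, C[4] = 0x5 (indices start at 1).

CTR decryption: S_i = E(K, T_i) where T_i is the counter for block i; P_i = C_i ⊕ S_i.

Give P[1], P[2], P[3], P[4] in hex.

P[1]: T = 0x6, S = E(K, T) = 0x0; 0x0 ⊕ 0x0 = 0x0.
P[2]: T = 0x7, S = E(K, T) = 0x1; 0x3 ⊕ 0x1 = 0x2.
P[3]: T = 0x8, S = E(K, T) = 0xE; 0x1 ⊕ 0xE = 0xF.
P[4]: T = 0x9, S = E(K, T) = 0xF; 0x5 ⊕ 0xF = 0xA.

P[1] = 0x0, P[2] = 0x2, P[3] = 0xF, P[4] = 0xA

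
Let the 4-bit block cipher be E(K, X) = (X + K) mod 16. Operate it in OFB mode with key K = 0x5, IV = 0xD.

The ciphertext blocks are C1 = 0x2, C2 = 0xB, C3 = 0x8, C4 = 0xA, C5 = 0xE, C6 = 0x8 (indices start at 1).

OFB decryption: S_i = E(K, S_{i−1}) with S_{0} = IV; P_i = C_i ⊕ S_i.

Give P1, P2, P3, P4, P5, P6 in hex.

P1 = 0x0, P2 = 0xC, P3 = 0x4, P4 = 0xB, P5 = 0x8, P6 = 0x3

P1: S = E(K, 0xD) = 0x2; 0x2 ⊕ 0x2 = 0x0.
P2: S = E(K, 0x2) = 0x7; 0xB ⊕ 0x7 = 0xC.
P3: S = E(K, 0x7) = 0xC; 0x8 ⊕ 0xC = 0x4.
P4: S = E(K, 0xC) = 0x1; 0xA ⊕ 0x1 = 0xB.
P5: S = E(K, 0x1) = 0x6; 0xE ⊕ 0x6 = 0x8.
P6: S = E(K, 0x6) = 0xB; 0x8 ⊕ 0xB = 0x3.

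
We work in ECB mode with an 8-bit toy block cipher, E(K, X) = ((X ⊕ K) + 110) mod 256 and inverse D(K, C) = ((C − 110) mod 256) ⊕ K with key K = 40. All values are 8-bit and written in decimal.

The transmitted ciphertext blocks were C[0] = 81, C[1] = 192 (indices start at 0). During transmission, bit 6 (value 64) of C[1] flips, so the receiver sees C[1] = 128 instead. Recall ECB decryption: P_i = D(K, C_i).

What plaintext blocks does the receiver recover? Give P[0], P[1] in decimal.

Only C[1] changed, to 128. In ECB, a change in C_i affects only P_i. Decrypting the received ciphertext:
P[0]: D(K, 81) = 203.
P[1]: D(K, 128) = 58.
Blocks that differ from the original plaintext: P[1].

P[0] = 203, P[1] = 58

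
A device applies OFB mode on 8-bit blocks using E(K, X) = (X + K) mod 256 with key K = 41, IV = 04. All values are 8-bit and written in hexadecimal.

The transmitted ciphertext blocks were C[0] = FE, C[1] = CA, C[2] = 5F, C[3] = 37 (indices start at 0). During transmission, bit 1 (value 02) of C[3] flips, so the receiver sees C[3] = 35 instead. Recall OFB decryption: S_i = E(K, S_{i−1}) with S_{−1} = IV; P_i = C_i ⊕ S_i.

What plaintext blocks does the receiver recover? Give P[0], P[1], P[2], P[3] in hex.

Only C[3] changed, to 35. In OFB, a change in C_i flips the same bit in P_i only; the keystream is unaffected. Decrypting the received ciphertext:
P[0]: S = E(K, 04) = 45; FE ⊕ 45 = BB.
P[1]: S = E(K, 45) = 86; CA ⊕ 86 = 4C.
P[2]: S = E(K, 86) = C7; 5F ⊕ C7 = 98.
P[3]: S = E(K, C7) = 08; 35 ⊕ 08 = 3D.
Blocks that differ from the original plaintext: P[3].

P[0] = BB, P[1] = 4C, P[2] = 98, P[3] = 3D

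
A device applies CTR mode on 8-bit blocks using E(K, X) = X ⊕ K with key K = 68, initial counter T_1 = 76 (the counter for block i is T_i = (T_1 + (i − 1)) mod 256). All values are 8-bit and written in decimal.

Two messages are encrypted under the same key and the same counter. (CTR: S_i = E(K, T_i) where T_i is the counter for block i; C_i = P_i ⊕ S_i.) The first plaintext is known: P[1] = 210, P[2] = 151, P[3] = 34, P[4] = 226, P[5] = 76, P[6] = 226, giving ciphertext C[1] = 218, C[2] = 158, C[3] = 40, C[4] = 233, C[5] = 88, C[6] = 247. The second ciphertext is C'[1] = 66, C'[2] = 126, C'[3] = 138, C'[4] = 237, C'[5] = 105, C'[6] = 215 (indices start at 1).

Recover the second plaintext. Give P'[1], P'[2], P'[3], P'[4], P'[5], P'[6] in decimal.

In CTR with a reused counter, both messages share the same keystream S_i, so C_i ⊕ C'_i = P_i ⊕ P'_i and thus P'_i = P_i ⊕ C_i ⊕ C'_i.
P'[1]: 210 ⊕ 218 ⊕ 66 = 74.
P'[2]: 151 ⊕ 158 ⊕ 126 = 119.
P'[3]: 34 ⊕ 40 ⊕ 138 = 128.
P'[4]: 226 ⊕ 233 ⊕ 237 = 230.
P'[5]: 76 ⊕ 88 ⊕ 105 = 125.
P'[6]: 226 ⊕ 247 ⊕ 215 = 194.

P'[1] = 74, P'[2] = 119, P'[3] = 128, P'[4] = 230, P'[5] = 125, P'[6] = 194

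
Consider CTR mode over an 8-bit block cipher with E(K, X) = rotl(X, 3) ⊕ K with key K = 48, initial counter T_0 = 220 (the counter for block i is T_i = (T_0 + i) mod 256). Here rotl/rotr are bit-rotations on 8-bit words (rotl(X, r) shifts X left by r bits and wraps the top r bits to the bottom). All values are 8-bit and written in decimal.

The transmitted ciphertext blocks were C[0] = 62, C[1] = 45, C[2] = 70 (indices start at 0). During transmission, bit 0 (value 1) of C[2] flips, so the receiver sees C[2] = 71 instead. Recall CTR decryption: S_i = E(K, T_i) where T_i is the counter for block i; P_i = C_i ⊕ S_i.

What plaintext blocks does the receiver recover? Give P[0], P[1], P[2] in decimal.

Only C[2] changed, to 71. In CTR, a change in C_i flips the same bit in P_i only; the keystream is unaffected. Decrypting the received ciphertext:
P[0]: T = 220, S = E(K, T) = 214; 62 ⊕ 214 = 232.
P[1]: T = 221, S = E(K, T) = 222; 45 ⊕ 222 = 243.
P[2]: T = 222, S = E(K, T) = 198; 71 ⊕ 198 = 129.
Blocks that differ from the original plaintext: P[2].

P[0] = 232, P[1] = 243, P[2] = 129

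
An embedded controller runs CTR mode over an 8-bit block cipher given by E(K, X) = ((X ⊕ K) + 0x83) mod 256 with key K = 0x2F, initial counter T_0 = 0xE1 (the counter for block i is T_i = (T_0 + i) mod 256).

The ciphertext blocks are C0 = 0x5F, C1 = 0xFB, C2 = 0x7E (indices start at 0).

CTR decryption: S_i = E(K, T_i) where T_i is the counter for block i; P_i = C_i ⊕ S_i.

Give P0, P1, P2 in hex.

P0: T = 0xE1, S = E(K, T) = 0x51; 0x5F ⊕ 0x51 = 0x0E.
P1: T = 0xE2, S = E(K, T) = 0x50; 0xFB ⊕ 0x50 = 0xAB.
P2: T = 0xE3, S = E(K, T) = 0x4F; 0x7E ⊕ 0x4F = 0x31.

P0 = 0x0E, P1 = 0xAB, P2 = 0x31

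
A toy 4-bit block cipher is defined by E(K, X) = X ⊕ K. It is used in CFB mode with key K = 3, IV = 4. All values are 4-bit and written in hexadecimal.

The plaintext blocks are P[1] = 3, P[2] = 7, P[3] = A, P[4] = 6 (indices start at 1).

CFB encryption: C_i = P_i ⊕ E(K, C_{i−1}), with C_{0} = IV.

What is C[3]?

C[3] = 9

C[1]: E(K, 4) = 7; 3 ⊕ 7 = 4.
C[2]: E(K, 4) = 7; 7 ⊕ 7 = 0.
C[3]: E(K, 0) = 3; A ⊕ 3 = 9.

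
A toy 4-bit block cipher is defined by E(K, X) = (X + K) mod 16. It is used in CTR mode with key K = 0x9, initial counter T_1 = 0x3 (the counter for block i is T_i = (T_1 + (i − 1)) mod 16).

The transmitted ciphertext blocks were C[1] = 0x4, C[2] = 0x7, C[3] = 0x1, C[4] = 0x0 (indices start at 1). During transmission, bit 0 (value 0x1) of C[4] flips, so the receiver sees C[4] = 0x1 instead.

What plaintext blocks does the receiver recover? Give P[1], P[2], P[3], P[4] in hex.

CTR decryption: S_i = E(K, T_i) where T_i is the counter for block i; P_i = C_i ⊕ S_i.
Only C[4] changed, to 0x1. In CTR, a change in C_i flips the same bit in P_i only; the keystream is unaffected. Decrypting the received ciphertext:
P[1]: T = 0x3, S = E(K, T) = 0xC; 0x4 ⊕ 0xC = 0x8.
P[2]: T = 0x4, S = E(K, T) = 0xD; 0x7 ⊕ 0xD = 0xA.
P[3]: T = 0x5, S = E(K, T) = 0xE; 0x1 ⊕ 0xE = 0xF.
P[4]: T = 0x6, S = E(K, T) = 0xF; 0x1 ⊕ 0xF = 0xE.
Blocks that differ from the original plaintext: P[4].

P[1] = 0x8, P[2] = 0xA, P[3] = 0xF, P[4] = 0xE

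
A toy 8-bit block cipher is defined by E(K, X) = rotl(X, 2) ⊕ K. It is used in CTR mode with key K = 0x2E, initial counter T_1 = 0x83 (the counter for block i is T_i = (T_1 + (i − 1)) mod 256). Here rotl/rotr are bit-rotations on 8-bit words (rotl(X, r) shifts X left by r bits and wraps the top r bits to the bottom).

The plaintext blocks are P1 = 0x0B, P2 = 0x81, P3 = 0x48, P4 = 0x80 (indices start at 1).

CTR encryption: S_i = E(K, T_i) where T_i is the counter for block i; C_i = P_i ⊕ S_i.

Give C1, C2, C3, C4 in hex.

C1: T = 0x83, S = E(K, T) = 0x20; 0x0B ⊕ 0x20 = 0x2B.
C2: T = 0x84, S = E(K, T) = 0x3C; 0x81 ⊕ 0x3C = 0xBD.
C3: T = 0x85, S = E(K, T) = 0x38; 0x48 ⊕ 0x38 = 0x70.
C4: T = 0x86, S = E(K, T) = 0x34; 0x80 ⊕ 0x34 = 0xB4.

C1 = 0x2B, C2 = 0xBD, C3 = 0x70, C4 = 0xB4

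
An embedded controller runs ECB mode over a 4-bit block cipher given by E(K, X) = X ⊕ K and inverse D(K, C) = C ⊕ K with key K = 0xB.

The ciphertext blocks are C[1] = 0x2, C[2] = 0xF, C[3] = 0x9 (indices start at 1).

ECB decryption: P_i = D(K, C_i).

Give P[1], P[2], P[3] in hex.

P[1] = 0x9, P[2] = 0x4, P[3] = 0x2

P[1]: D(K, 0x2) = 0x9.
P[2]: D(K, 0xF) = 0x4.
P[3]: D(K, 0x9) = 0x2.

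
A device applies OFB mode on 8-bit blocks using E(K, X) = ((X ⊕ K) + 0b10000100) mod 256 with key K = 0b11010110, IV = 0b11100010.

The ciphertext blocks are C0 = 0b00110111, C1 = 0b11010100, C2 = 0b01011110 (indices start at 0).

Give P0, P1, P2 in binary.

OFB decryption: S_i = E(K, S_{i−1}) with S_{−1} = IV; P_i = C_i ⊕ S_i.
P0: S = E(K, 0b11100010) = 0b10111000; 0b00110111 ⊕ 0b10111000 = 0b10001111.
P1: S = E(K, 0b10111000) = 0b11110010; 0b11010100 ⊕ 0b11110010 = 0b00100110.
P2: S = E(K, 0b11110010) = 0b10101000; 0b01011110 ⊕ 0b10101000 = 0b11110110.

P0 = 0b10001111, P1 = 0b00100110, P2 = 0b11110110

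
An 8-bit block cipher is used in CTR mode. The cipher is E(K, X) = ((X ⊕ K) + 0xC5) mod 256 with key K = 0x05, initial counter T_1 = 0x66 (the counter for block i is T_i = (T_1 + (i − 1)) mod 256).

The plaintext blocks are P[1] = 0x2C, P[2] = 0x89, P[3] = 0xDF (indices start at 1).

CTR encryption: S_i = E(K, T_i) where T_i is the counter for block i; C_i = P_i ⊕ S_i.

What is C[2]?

C[1]: T = 0x66, S = E(K, T) = 0x28; 0x2C ⊕ 0x28 = 0x04.
C[2]: T = 0x67, S = E(K, T) = 0x27; 0x89 ⊕ 0x27 = 0xAE.

C[2] = 0xAE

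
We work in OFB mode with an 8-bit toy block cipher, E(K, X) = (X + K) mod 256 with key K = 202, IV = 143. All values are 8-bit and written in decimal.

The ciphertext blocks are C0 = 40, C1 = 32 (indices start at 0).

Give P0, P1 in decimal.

OFB decryption: S_i = E(K, S_{i−1}) with S_{−1} = IV; P_i = C_i ⊕ S_i.
P0: S = E(K, 143) = 89; 40 ⊕ 89 = 113.
P1: S = E(K, 89) = 35; 32 ⊕ 35 = 3.

P0 = 113, P1 = 3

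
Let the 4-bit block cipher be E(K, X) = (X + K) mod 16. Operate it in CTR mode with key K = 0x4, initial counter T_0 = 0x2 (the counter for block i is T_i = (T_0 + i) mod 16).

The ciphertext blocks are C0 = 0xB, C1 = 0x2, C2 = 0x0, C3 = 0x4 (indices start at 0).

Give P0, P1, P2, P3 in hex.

P0 = 0xD, P1 = 0x5, P2 = 0x8, P3 = 0xD

CTR decryption: S_i = E(K, T_i) where T_i is the counter for block i; P_i = C_i ⊕ S_i.
P0: T = 0x2, S = E(K, T) = 0x6; 0xB ⊕ 0x6 = 0xD.
P1: T = 0x3, S = E(K, T) = 0x7; 0x2 ⊕ 0x7 = 0x5.
P2: T = 0x4, S = E(K, T) = 0x8; 0x0 ⊕ 0x8 = 0x8.
P3: T = 0x5, S = E(K, T) = 0x9; 0x4 ⊕ 0x9 = 0xD.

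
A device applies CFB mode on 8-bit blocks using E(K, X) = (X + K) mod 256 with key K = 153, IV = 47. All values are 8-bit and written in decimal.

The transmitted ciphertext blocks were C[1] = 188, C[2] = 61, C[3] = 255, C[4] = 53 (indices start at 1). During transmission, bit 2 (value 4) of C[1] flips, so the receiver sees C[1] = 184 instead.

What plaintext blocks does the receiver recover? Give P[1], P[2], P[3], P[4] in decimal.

P[1] = 112, P[2] = 108, P[3] = 41, P[4] = 173

CFB decryption: P_i = C_i ⊕ E(K, C_{i−1}), with C_{0} = IV.
Only C[1] changed, to 184. In CFB, a change in C_i flips the same bit in P_i and garbles P_{i+1}. Decrypting the received ciphertext:
P[1]: E(K, 47) = 200; 184 ⊕ 200 = 112.
P[2]: E(K, 184) = 81; 61 ⊕ 81 = 108.
P[3]: E(K, 61) = 214; 255 ⊕ 214 = 41.
P[4]: E(K, 255) = 152; 53 ⊕ 152 = 173.
Blocks that differ from the original plaintext: P[1], P[2].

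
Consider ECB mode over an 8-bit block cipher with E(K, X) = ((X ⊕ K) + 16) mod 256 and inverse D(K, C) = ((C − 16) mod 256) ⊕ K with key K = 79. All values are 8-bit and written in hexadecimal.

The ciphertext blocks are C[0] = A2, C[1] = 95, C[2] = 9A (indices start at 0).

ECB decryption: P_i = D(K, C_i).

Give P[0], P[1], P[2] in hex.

P[0]: D(K, A2) = F5.
P[1]: D(K, 95) = 06.
P[2]: D(K, 9A) = FD.

P[0] = F5, P[1] = 06, P[2] = FD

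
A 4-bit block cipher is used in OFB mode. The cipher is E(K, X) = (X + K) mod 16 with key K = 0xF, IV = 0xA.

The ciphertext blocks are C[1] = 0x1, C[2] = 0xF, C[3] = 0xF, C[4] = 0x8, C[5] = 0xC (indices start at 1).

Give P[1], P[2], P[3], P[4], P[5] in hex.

P[1] = 0x8, P[2] = 0x7, P[3] = 0x8, P[4] = 0xE, P[5] = 0x9

OFB decryption: S_i = E(K, S_{i−1}) with S_{0} = IV; P_i = C_i ⊕ S_i.
P[1]: S = E(K, 0xA) = 0x9; 0x1 ⊕ 0x9 = 0x8.
P[2]: S = E(K, 0x9) = 0x8; 0xF ⊕ 0x8 = 0x7.
P[3]: S = E(K, 0x8) = 0x7; 0xF ⊕ 0x7 = 0x8.
P[4]: S = E(K, 0x7) = 0x6; 0x8 ⊕ 0x6 = 0xE.
P[5]: S = E(K, 0x6) = 0x5; 0xC ⊕ 0x5 = 0x9.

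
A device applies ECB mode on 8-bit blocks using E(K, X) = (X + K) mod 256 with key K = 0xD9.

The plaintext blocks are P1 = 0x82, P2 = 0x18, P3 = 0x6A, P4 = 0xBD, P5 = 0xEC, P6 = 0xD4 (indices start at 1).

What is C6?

ECB encryption: C_i = E(K, P_i).
C6: E(K, 0xD4) = 0xAD.

C6 = 0xAD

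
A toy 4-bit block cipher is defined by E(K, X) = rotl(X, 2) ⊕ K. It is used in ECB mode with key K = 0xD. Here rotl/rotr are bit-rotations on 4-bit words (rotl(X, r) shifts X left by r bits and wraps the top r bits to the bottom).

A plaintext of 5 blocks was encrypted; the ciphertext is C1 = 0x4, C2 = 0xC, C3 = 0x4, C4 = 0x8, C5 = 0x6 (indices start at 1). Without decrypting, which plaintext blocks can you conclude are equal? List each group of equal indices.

ECB encrypts each block independently with the same key, so equal ciphertext blocks imply equal plaintext blocks.
C1 = C3 = 0x4, so P1 = P3.

P1 = P3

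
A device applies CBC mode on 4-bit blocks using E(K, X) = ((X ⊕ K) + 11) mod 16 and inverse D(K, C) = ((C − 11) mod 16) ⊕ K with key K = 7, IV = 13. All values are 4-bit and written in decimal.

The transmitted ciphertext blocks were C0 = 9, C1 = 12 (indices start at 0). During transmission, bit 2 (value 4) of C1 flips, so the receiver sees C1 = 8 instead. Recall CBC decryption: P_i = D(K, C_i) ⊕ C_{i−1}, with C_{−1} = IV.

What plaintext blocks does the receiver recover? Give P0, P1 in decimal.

Only C1 changed, to 8. In CBC, a change in C_i garbles P_i and flips the same bit in P_{i+1}. Decrypting the received ciphertext:
P0: D(K, 9) = 9; 9 ⊕ 13 = 4.
P1: D(K, 8) = 10; 10 ⊕ 9 = 3.
Blocks that differ from the original plaintext: P1.

P0 = 4, P1 = 3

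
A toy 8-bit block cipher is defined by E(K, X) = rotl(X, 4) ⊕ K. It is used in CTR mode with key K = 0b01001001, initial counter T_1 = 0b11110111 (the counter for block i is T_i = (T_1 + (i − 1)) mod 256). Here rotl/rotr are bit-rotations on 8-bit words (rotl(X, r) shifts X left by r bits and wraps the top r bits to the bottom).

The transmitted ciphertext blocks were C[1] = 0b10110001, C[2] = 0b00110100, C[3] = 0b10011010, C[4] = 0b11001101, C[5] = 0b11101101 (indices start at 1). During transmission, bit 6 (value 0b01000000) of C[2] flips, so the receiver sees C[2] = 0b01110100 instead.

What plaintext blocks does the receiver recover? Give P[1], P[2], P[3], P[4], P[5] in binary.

CTR decryption: S_i = E(K, T_i) where T_i is the counter for block i; P_i = C_i ⊕ S_i.
Only C[2] changed, to 0b01110100. In CTR, a change in C_i flips the same bit in P_i only; the keystream is unaffected. Decrypting the received ciphertext:
P[1]: T = 0b11110111, S = E(K, T) = 0b00110110; 0b10110001 ⊕ 0b00110110 = 0b10000111.
P[2]: T = 0b11111000, S = E(K, T) = 0b11000110; 0b01110100 ⊕ 0b11000110 = 0b10110010.
P[3]: T = 0b11111001, S = E(K, T) = 0b11010110; 0b10011010 ⊕ 0b11010110 = 0b01001100.
P[4]: T = 0b11111010, S = E(K, T) = 0b11100110; 0b11001101 ⊕ 0b11100110 = 0b00101011.
P[5]: T = 0b11111011, S = E(K, T) = 0b11110110; 0b11101101 ⊕ 0b11110110 = 0b00011011.
Blocks that differ from the original plaintext: P[2].

P[1] = 0b10000111, P[2] = 0b10110010, P[3] = 0b01001100, P[4] = 0b00101011, P[5] = 0b00011011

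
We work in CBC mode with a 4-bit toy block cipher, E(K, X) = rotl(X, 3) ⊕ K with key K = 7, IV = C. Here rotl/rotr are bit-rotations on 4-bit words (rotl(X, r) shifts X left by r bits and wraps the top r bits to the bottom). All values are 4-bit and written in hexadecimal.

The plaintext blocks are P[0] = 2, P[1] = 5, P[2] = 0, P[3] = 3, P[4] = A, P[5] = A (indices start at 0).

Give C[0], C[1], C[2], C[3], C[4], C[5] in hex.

C[0] = 0, C[1] = D, C[2] = 9, C[3] = 2, C[4] = 3, C[5] = B

CBC encryption: C_i = E(K, P_i ⊕ C_{i−1}), with C_{−1} = IV.
C[0]: P[0] ⊕ C = E; E(K, E) = 0.
C[1]: P[1] ⊕ 0 = 5; E(K, 5) = D.
C[2]: P[2] ⊕ D = D; E(K, D) = 9.
C[3]: P[3] ⊕ 9 = A; E(K, A) = 2.
C[4]: P[4] ⊕ 2 = 8; E(K, 8) = 3.
C[5]: P[5] ⊕ 3 = 9; E(K, 9) = B.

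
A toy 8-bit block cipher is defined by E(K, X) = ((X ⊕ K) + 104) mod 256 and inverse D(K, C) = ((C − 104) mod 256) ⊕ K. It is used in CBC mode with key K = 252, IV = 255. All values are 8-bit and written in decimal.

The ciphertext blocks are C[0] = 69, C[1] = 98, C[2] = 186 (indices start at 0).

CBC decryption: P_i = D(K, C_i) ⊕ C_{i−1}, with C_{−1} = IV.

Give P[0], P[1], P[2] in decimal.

P[0] = 222, P[1] = 67, P[2] = 204

P[0]: D(K, 69) = 33; 33 ⊕ 255 = 222.
P[1]: D(K, 98) = 6; 6 ⊕ 69 = 67.
P[2]: D(K, 186) = 174; 174 ⊕ 98 = 204.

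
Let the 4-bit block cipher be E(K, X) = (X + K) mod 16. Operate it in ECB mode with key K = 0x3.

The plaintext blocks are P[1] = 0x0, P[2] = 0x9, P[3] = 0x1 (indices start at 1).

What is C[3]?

ECB encryption: C_i = E(K, P_i).
C[3]: E(K, 0x1) = 0x4.

C[3] = 0x4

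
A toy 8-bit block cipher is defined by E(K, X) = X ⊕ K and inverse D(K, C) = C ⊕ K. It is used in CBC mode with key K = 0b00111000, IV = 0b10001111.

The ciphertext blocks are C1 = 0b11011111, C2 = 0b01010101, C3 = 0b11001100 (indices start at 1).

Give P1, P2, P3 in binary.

P1 = 0b01101000, P2 = 0b10110010, P3 = 0b10100001

CBC decryption: P_i = D(K, C_i) ⊕ C_{i−1}, with C_{0} = IV.
P1: D(K, 0b11011111) = 0b11100111; 0b11100111 ⊕ 0b10001111 = 0b01101000.
P2: D(K, 0b01010101) = 0b01101101; 0b01101101 ⊕ 0b11011111 = 0b10110010.
P3: D(K, 0b11001100) = 0b11110100; 0b11110100 ⊕ 0b01010101 = 0b10100001.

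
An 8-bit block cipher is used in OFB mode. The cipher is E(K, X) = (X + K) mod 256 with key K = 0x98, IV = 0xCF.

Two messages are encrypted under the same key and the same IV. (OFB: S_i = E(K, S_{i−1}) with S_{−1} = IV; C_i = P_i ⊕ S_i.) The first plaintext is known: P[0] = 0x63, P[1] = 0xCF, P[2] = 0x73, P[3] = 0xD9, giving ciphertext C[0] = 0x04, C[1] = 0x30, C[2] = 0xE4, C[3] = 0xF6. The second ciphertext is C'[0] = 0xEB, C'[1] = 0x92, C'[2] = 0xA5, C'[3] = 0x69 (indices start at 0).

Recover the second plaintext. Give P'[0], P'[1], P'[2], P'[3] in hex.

P'[0] = 0x8C, P'[1] = 0x6D, P'[2] = 0x32, P'[3] = 0x46

In OFB with a reused IV, both messages share the same keystream S_i, so C_i ⊕ C'_i = P_i ⊕ P'_i and thus P'_i = P_i ⊕ C_i ⊕ C'_i.
P'[0]: 0x63 ⊕ 0x04 ⊕ 0xEB = 0x8C.
P'[1]: 0xCF ⊕ 0x30 ⊕ 0x92 = 0x6D.
P'[2]: 0x73 ⊕ 0xE4 ⊕ 0xA5 = 0x32.
P'[3]: 0xD9 ⊕ 0xF6 ⊕ 0x69 = 0x46.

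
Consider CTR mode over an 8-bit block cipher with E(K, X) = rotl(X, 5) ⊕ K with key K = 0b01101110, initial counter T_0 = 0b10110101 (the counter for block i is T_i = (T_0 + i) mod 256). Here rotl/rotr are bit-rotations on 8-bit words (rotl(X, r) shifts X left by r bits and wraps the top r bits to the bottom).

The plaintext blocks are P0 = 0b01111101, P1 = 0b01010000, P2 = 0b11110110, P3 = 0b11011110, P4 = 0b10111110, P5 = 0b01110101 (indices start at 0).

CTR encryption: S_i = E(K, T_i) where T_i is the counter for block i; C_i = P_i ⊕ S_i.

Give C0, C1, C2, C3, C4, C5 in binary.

C0: T = 0b10110101, S = E(K, T) = 0b11011000; 0b01111101 ⊕ 0b11011000 = 0b10100101.
C1: T = 0b10110110, S = E(K, T) = 0b10111000; 0b01010000 ⊕ 0b10111000 = 0b11101000.
C2: T = 0b10110111, S = E(K, T) = 0b10011000; 0b11110110 ⊕ 0b10011000 = 0b01101110.
C3: T = 0b10111000, S = E(K, T) = 0b01111001; 0b11011110 ⊕ 0b01111001 = 0b10100111.
C4: T = 0b10111001, S = E(K, T) = 0b01011001; 0b10111110 ⊕ 0b01011001 = 0b11100111.
C5: T = 0b10111010, S = E(K, T) = 0b00111001; 0b01110101 ⊕ 0b00111001 = 0b01001100.

C0 = 0b10100101, C1 = 0b11101000, C2 = 0b01101110, C3 = 0b10100111, C4 = 0b11100111, C5 = 0b01001100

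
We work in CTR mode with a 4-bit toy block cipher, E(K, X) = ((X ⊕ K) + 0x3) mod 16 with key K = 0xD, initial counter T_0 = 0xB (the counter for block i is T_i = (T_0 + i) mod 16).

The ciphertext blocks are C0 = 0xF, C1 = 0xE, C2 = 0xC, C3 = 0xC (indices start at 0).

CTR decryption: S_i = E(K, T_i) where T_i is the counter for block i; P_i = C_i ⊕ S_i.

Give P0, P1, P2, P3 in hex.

P0 = 0x6, P1 = 0xA, P2 = 0xF, P3 = 0xA

P0: T = 0xB, S = E(K, T) = 0x9; 0xF ⊕ 0x9 = 0x6.
P1: T = 0xC, S = E(K, T) = 0x4; 0xE ⊕ 0x4 = 0xA.
P2: T = 0xD, S = E(K, T) = 0x3; 0xC ⊕ 0x3 = 0xF.
P3: T = 0xE, S = E(K, T) = 0x6; 0xC ⊕ 0x6 = 0xA.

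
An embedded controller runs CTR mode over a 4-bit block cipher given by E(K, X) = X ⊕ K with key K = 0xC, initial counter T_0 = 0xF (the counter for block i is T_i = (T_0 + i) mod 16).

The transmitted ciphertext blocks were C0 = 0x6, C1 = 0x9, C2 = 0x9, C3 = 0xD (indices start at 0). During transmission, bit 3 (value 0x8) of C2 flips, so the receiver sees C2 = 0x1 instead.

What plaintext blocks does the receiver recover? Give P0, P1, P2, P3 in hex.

P0 = 0x5, P1 = 0x5, P2 = 0xC, P3 = 0x3

CTR decryption: S_i = E(K, T_i) where T_i is the counter for block i; P_i = C_i ⊕ S_i.
Only C2 changed, to 0x1. In CTR, a change in C_i flips the same bit in P_i only; the keystream is unaffected. Decrypting the received ciphertext:
P0: T = 0xF, S = E(K, T) = 0x3; 0x6 ⊕ 0x3 = 0x5.
P1: T = 0x0, S = E(K, T) = 0xC; 0x9 ⊕ 0xC = 0x5.
P2: T = 0x1, S = E(K, T) = 0xD; 0x1 ⊕ 0xD = 0xC.
P3: T = 0x2, S = E(K, T) = 0xE; 0xD ⊕ 0xE = 0x3.
Blocks that differ from the original plaintext: P2.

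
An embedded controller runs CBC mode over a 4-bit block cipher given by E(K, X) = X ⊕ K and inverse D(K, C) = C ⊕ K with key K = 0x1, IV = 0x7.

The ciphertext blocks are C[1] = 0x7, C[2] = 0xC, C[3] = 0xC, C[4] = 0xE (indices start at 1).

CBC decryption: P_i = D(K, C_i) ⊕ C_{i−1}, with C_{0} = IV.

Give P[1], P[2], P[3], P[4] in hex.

P[1] = 0x1, P[2] = 0xA, P[3] = 0x1, P[4] = 0x3

P[1]: D(K, 0x7) = 0x6; 0x6 ⊕ 0x7 = 0x1.
P[2]: D(K, 0xC) = 0xD; 0xD ⊕ 0x7 = 0xA.
P[3]: D(K, 0xC) = 0xD; 0xD ⊕ 0xC = 0x1.
P[4]: D(K, 0xE) = 0xF; 0xF ⊕ 0xC = 0x3.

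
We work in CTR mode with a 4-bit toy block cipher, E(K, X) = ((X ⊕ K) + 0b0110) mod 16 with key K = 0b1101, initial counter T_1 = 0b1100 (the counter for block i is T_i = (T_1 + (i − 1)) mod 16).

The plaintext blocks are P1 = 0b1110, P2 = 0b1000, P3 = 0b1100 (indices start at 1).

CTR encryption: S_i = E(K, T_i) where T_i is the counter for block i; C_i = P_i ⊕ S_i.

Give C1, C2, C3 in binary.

C1 = 0b1001, C2 = 0b1110, C3 = 0b0101

C1: T = 0b1100, S = E(K, T) = 0b0111; 0b1110 ⊕ 0b0111 = 0b1001.
C2: T = 0b1101, S = E(K, T) = 0b0110; 0b1000 ⊕ 0b0110 = 0b1110.
C3: T = 0b1110, S = E(K, T) = 0b1001; 0b1100 ⊕ 0b1001 = 0b0101.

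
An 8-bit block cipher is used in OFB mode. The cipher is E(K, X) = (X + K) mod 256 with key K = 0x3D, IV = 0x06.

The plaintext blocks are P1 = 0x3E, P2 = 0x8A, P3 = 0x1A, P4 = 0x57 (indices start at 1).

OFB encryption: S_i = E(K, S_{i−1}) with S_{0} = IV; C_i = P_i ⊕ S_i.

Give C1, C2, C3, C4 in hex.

C1: S = E(K, 0x06) = 0x43; 0x3E ⊕ 0x43 = 0x7D.
C2: S = E(K, 0x43) = 0x80; 0x8A ⊕ 0x80 = 0x0A.
C3: S = E(K, 0x80) = 0xBD; 0x1A ⊕ 0xBD = 0xA7.
C4: S = E(K, 0xBD) = 0xFA; 0x57 ⊕ 0xFA = 0xAD.

C1 = 0x7D, C2 = 0x0A, C3 = 0xA7, C4 = 0xAD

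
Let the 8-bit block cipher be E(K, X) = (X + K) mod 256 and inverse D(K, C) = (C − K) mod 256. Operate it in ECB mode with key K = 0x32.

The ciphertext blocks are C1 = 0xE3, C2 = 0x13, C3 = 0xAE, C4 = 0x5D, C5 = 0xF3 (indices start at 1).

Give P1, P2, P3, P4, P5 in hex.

P1 = 0xB1, P2 = 0xE1, P3 = 0x7C, P4 = 0x2B, P5 = 0xC1

ECB decryption: P_i = D(K, C_i).
P1: D(K, 0xE3) = 0xB1.
P2: D(K, 0x13) = 0xE1.
P3: D(K, 0xAE) = 0x7C.
P4: D(K, 0x5D) = 0x2B.
P5: D(K, 0xF3) = 0xC1.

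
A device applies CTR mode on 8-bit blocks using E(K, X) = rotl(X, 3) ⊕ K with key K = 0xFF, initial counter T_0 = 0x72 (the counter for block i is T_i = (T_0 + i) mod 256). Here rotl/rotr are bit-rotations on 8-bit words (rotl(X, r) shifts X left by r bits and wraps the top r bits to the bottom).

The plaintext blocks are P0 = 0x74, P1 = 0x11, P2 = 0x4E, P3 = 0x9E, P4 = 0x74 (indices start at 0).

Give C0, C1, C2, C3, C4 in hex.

C0 = 0x18, C1 = 0x75, C2 = 0x12, C3 = 0xCA, C4 = 0x38

CTR encryption: S_i = E(K, T_i) where T_i is the counter for block i; C_i = P_i ⊕ S_i.
C0: T = 0x72, S = E(K, T) = 0x6C; 0x74 ⊕ 0x6C = 0x18.
C1: T = 0x73, S = E(K, T) = 0x64; 0x11 ⊕ 0x64 = 0x75.
C2: T = 0x74, S = E(K, T) = 0x5C; 0x4E ⊕ 0x5C = 0x12.
C3: T = 0x75, S = E(K, T) = 0x54; 0x9E ⊕ 0x54 = 0xCA.
C4: T = 0x76, S = E(K, T) = 0x4C; 0x74 ⊕ 0x4C = 0x38.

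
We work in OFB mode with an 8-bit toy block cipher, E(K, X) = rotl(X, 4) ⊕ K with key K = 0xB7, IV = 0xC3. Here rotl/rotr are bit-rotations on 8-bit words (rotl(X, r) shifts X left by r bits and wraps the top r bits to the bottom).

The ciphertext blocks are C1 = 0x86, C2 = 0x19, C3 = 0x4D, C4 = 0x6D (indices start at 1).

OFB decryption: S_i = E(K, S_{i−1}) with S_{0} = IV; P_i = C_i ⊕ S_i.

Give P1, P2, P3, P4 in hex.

P1 = 0x0D, P2 = 0x16, P3 = 0x0A, P4 = 0xAE

P1: S = E(K, 0xC3) = 0x8B; 0x86 ⊕ 0x8B = 0x0D.
P2: S = E(K, 0x8B) = 0x0F; 0x19 ⊕ 0x0F = 0x16.
P3: S = E(K, 0x0F) = 0x47; 0x4D ⊕ 0x47 = 0x0A.
P4: S = E(K, 0x47) = 0xC3; 0x6D ⊕ 0xC3 = 0xAE.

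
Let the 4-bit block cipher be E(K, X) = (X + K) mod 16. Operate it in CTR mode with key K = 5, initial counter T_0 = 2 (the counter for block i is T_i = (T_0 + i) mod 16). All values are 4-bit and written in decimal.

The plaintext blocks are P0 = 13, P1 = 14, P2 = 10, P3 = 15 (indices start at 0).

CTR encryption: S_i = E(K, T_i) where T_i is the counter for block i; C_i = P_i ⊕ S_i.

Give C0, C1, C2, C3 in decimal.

C0: T = 2, S = E(K, T) = 7; 13 ⊕ 7 = 10.
C1: T = 3, S = E(K, T) = 8; 14 ⊕ 8 = 6.
C2: T = 4, S = E(K, T) = 9; 10 ⊕ 9 = 3.
C3: T = 5, S = E(K, T) = 10; 15 ⊕ 10 = 5.

C0 = 10, C1 = 6, C2 = 3, C3 = 5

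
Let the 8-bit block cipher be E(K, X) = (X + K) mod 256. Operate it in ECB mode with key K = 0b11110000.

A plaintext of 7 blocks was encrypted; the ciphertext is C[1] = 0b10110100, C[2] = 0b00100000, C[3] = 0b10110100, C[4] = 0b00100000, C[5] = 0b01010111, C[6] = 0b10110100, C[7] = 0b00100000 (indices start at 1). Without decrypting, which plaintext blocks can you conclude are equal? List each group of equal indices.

P[1] = P[3] = P[6]; P[2] = P[4] = P[7]

ECB encrypts each block independently with the same key, so equal ciphertext blocks imply equal plaintext blocks.
C[1] = C[3] = C[6] = 0b10110100, so P[1] = P[3] = P[6].
C[2] = C[4] = C[7] = 0b00100000, so P[2] = P[4] = P[7].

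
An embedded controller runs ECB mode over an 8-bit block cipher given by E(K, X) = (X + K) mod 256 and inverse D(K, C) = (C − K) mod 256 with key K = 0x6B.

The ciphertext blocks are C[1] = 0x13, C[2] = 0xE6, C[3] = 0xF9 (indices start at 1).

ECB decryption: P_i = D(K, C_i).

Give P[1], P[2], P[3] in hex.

P[1]: D(K, 0x13) = 0xA8.
P[2]: D(K, 0xE6) = 0x7B.
P[3]: D(K, 0xF9) = 0x8E.

P[1] = 0xA8, P[2] = 0x7B, P[3] = 0x8E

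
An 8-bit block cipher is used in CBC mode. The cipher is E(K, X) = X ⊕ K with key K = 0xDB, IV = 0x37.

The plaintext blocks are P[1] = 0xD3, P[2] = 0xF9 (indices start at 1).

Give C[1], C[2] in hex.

CBC encryption: C_i = E(K, P_i ⊕ C_{i−1}), with C_{0} = IV.
C[1]: P[1] ⊕ 0x37 = 0xE4; E(K, 0xE4) = 0x3F.
C[2]: P[2] ⊕ 0x3F = 0xC6; E(K, 0xC6) = 0x1D.

C[1] = 0x3F, C[2] = 0x1D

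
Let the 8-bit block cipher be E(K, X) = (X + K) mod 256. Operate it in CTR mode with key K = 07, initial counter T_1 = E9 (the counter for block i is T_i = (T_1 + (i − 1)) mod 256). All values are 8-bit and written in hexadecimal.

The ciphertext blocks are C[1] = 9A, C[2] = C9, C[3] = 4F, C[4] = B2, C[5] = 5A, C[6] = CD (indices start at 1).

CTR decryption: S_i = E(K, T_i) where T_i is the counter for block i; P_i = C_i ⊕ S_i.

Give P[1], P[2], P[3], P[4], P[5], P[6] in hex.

P[1]: T = E9, S = E(K, T) = F0; 9A ⊕ F0 = 6A.
P[2]: T = EA, S = E(K, T) = F1; C9 ⊕ F1 = 38.
P[3]: T = EB, S = E(K, T) = F2; 4F ⊕ F2 = BD.
P[4]: T = EC, S = E(K, T) = F3; B2 ⊕ F3 = 41.
P[5]: T = ED, S = E(K, T) = F4; 5A ⊕ F4 = AE.
P[6]: T = EE, S = E(K, T) = F5; CD ⊕ F5 = 38.

P[1] = 6A, P[2] = 38, P[3] = BD, P[4] = 41, P[5] = AE, P[6] = 38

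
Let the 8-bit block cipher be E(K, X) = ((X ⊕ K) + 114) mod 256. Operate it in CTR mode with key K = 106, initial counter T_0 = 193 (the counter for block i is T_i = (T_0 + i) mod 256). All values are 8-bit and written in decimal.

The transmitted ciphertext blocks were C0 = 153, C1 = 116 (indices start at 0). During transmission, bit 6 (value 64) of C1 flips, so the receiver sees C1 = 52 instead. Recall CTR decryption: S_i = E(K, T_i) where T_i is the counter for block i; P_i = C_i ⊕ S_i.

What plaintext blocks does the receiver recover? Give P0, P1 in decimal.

P0 = 132, P1 = 46

Only C1 changed, to 52. In CTR, a change in C_i flips the same bit in P_i only; the keystream is unaffected. Decrypting the received ciphertext:
P0: T = 193, S = E(K, T) = 29; 153 ⊕ 29 = 132.
P1: T = 194, S = E(K, T) = 26; 52 ⊕ 26 = 46.
Blocks that differ from the original plaintext: P1.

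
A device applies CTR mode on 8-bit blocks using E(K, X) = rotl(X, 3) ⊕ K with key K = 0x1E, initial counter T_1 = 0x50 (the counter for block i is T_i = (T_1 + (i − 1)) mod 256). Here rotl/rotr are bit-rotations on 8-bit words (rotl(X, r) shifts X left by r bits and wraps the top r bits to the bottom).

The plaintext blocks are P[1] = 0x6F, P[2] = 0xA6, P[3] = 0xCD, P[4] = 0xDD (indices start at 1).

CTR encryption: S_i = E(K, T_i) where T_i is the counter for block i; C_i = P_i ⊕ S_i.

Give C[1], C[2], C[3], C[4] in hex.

C[1] = 0xF3, C[2] = 0x32, C[3] = 0x41, C[4] = 0x59

C[1]: T = 0x50, S = E(K, T) = 0x9C; 0x6F ⊕ 0x9C = 0xF3.
C[2]: T = 0x51, S = E(K, T) = 0x94; 0xA6 ⊕ 0x94 = 0x32.
C[3]: T = 0x52, S = E(K, T) = 0x8C; 0xCD ⊕ 0x8C = 0x41.
C[4]: T = 0x53, S = E(K, T) = 0x84; 0xDD ⊕ 0x84 = 0x59.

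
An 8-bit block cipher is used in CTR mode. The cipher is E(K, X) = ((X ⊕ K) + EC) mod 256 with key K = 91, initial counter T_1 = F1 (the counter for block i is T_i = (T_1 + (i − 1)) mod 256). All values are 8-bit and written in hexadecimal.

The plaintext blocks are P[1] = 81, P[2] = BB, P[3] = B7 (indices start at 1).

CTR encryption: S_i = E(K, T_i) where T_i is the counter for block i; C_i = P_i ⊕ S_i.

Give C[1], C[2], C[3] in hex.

C[1]: T = F1, S = E(K, T) = 4C; 81 ⊕ 4C = CD.
C[2]: T = F2, S = E(K, T) = 4F; BB ⊕ 4F = F4.
C[3]: T = F3, S = E(K, T) = 4E; B7 ⊕ 4E = F9.

C[1] = CD, C[2] = F4, C[3] = F9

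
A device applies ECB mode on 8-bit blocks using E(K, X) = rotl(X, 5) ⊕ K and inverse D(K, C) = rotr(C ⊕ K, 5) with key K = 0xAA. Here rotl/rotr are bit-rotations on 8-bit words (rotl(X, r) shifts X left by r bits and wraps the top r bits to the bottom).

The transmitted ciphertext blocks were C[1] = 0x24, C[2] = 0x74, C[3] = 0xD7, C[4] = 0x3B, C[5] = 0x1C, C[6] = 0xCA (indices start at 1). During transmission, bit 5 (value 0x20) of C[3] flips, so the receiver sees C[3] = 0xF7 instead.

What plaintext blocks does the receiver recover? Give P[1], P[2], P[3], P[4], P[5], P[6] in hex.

P[1] = 0x74, P[2] = 0xF6, P[3] = 0xEA, P[4] = 0x8C, P[5] = 0xB5, P[6] = 0x03

ECB decryption: P_i = D(K, C_i).
Only C[3] changed, to 0xF7. In ECB, a change in C_i affects only P_i. Decrypting the received ciphertext:
P[1]: D(K, 0x24) = 0x74.
P[2]: D(K, 0x74) = 0xF6.
P[3]: D(K, 0xF7) = 0xEA.
P[4]: D(K, 0x3B) = 0x8C.
P[5]: D(K, 0x1C) = 0xB5.
P[6]: D(K, 0xCA) = 0x03.
Blocks that differ from the original plaintext: P[3].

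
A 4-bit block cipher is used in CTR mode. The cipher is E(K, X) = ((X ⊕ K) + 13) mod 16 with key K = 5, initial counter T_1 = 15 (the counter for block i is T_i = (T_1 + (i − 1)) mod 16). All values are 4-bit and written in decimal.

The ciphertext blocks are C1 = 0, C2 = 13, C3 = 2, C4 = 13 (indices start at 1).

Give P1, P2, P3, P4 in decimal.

P1 = 7, P2 = 15, P3 = 3, P4 = 9

CTR decryption: S_i = E(K, T_i) where T_i is the counter for block i; P_i = C_i ⊕ S_i.
P1: T = 15, S = E(K, T) = 7; 0 ⊕ 7 = 7.
P2: T = 0, S = E(K, T) = 2; 13 ⊕ 2 = 15.
P3: T = 1, S = E(K, T) = 1; 2 ⊕ 1 = 3.
P4: T = 2, S = E(K, T) = 4; 13 ⊕ 4 = 9.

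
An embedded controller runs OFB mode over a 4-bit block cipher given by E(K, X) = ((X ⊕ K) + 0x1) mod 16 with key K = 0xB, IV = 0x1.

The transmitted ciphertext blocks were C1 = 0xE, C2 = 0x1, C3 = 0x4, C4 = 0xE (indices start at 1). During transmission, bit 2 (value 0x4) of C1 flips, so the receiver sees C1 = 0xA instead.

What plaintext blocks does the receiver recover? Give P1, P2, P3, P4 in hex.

P1 = 0x1, P2 = 0x0, P3 = 0xF, P4 = 0xF

OFB decryption: S_i = E(K, S_{i−1}) with S_{0} = IV; P_i = C_i ⊕ S_i.
Only C1 changed, to 0xA. In OFB, a change in C_i flips the same bit in P_i only; the keystream is unaffected. Decrypting the received ciphertext:
P1: S = E(K, 0x1) = 0xB; 0xA ⊕ 0xB = 0x1.
P2: S = E(K, 0xB) = 0x1; 0x1 ⊕ 0x1 = 0x0.
P3: S = E(K, 0x1) = 0xB; 0x4 ⊕ 0xB = 0xF.
P4: S = E(K, 0xB) = 0x1; 0xE ⊕ 0x1 = 0xF.
Blocks that differ from the original plaintext: P1.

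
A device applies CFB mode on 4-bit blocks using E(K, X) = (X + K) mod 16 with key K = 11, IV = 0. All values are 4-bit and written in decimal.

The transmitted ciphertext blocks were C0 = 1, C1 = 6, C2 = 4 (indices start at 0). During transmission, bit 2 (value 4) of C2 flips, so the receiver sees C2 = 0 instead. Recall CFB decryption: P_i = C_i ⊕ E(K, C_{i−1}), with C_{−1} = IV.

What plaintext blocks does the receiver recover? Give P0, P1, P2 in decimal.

P0 = 10, P1 = 10, P2 = 1

Only C2 changed, to 0. In CFB, a change in C_i flips the same bit in P_i and garbles P_{i+1}. Decrypting the received ciphertext:
P0: E(K, 0) = 11; 1 ⊕ 11 = 10.
P1: E(K, 1) = 12; 6 ⊕ 12 = 10.
P2: E(K, 6) = 1; 0 ⊕ 1 = 1.
Blocks that differ from the original plaintext: P2.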